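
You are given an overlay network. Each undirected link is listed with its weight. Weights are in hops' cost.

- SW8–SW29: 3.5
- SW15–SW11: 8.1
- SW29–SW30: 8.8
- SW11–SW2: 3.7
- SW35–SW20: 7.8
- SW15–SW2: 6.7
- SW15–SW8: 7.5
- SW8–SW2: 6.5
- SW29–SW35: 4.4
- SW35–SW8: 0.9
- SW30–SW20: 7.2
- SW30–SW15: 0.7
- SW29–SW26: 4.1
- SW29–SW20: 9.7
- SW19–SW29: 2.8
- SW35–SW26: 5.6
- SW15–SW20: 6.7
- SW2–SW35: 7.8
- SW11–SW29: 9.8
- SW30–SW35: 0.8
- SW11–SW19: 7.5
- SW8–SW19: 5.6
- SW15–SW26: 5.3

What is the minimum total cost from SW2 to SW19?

11.2 hops' cost

Candidate routes:
SW2–SW11–SW19: 3.7+7.5 = 11.2
SW2–SW8–SW19: 6.5+5.6 = 12.1
The minimum is 11.2 hops' cost via SW2–SW11–SW19.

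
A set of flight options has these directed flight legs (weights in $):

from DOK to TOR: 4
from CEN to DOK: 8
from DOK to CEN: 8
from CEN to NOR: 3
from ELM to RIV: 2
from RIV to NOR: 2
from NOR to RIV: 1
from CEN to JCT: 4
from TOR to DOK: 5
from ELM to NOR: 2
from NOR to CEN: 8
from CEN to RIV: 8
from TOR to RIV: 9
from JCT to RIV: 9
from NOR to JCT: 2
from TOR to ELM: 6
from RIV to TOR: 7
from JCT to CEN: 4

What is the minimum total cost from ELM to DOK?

Shortest distances from ELM:
ELM: 0
RIV: 2  (via ELM)
NOR: 2  (via ELM)
JCT: 4  (via NOR)
CEN: 8  (via JCT)
TOR: 9  (via RIV)
DOK: 14  (via TOR)
Shortest route: ELM → RIV → TOR → DOK = $14.

$14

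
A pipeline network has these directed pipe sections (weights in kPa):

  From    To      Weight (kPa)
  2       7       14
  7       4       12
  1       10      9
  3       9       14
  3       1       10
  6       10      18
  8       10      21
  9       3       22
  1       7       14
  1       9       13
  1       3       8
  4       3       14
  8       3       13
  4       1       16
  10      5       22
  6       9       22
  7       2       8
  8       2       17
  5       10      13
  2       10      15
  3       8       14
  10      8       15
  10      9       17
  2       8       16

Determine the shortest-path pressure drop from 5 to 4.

Enumerating some paths:
5–10–9–3–1–7–4: 13+17+22+10+14+12 = 88
5–10–8–3–1–7–4: 13+15+13+10+14+12 = 77
5–10–8–2–7–4: 13+15+17+14+12 = 71
Cheapest is 5–10–8–2–7–4 at 71 kPa.

71 kPa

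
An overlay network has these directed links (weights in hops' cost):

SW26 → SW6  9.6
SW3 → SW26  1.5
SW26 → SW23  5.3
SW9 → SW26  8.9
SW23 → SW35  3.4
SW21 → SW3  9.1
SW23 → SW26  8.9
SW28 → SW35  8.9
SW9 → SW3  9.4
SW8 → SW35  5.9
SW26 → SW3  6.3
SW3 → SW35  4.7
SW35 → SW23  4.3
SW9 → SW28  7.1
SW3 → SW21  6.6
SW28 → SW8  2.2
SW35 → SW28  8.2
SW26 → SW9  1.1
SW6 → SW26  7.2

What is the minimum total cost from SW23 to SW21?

Enumerating some paths:
SW23–SW26–SW9–SW3–SW21: 8.9+1.1+9.4+6.6 = 26
SW23–SW26–SW3–SW21: 8.9+6.3+6.6 = 21.8
Cheapest is SW23–SW26–SW3–SW21 at 21.8 hops' cost.

21.8 hops' cost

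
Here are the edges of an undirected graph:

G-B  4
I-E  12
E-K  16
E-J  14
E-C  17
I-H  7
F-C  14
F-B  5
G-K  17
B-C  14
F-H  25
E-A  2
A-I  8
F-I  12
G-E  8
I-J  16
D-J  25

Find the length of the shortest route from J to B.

Running Dijkstra from J:
J: 0
E: 14  (via J)
A: 16  (via E)
I: 16  (via J)
G: 22  (via E)
H: 23  (via I)
D: 25  (via J)
B: 26  (via G)
Shortest route: J–E–G–B = 26.

26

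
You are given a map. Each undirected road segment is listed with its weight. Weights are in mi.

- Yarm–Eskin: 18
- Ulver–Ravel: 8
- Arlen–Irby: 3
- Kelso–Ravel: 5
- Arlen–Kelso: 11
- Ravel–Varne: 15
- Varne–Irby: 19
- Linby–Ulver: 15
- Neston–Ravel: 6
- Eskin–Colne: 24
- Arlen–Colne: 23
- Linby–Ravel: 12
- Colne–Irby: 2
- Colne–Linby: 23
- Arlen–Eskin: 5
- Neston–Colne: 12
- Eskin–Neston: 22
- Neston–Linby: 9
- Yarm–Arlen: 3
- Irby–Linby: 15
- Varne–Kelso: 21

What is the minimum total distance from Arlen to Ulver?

24 mi

Running Dijkstra from Arlen:
Arlen: 0
Irby: 3  (via Arlen)
Yarm: 3  (via Arlen)
Colne: 5  (via Irby)
Eskin: 5  (via Arlen)
Kelso: 11  (via Arlen)
Ravel: 16  (via Kelso)
Neston: 17  (via Colne)
Linby: 18  (via Irby)
Varne: 22  (via Irby)
Ulver: 24  (via Ravel)
Shortest route: Arlen–Kelso–Ravel–Ulver = 24 mi.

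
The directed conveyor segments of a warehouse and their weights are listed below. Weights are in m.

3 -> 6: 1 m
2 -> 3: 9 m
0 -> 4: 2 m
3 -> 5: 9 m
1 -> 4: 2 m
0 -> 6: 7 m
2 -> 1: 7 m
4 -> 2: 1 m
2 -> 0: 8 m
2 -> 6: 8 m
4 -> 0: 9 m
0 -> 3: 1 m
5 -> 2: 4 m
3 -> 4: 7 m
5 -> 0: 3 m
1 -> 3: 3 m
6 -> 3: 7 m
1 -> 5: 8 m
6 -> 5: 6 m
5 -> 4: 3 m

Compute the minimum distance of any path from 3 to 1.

Compare a few routes:
3–4–2–1: 7+1+7 = 15
3–6–5–4–2–1: 1+6+3+1+7 = 18
3–6–5–2–1: 1+6+4+7 = 18
3–5–4–2–1: 9+3+1+7 = 20
The minimum is 15 m via 3–4–2–1.

15 m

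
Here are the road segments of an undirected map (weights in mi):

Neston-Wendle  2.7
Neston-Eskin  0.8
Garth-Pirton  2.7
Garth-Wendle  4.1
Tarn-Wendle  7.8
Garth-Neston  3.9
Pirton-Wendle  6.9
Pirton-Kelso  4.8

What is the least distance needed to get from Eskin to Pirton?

Compare a few routes:
Eskin–Neston–Garth–Pirton: 0.8+3.9+2.7 = 7.4
Eskin–Neston–Wendle–Garth–Pirton: 0.8+2.7+4.1+2.7 = 10.3
The minimum is 7.4 mi via Eskin–Neston–Garth–Pirton.

7.4 mi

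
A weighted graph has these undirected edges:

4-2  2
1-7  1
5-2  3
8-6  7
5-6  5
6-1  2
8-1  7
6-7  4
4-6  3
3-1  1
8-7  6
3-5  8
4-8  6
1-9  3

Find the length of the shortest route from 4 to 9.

Enumerating some paths:
4 → 6 → 7 → 1 → 9: 3+4+1+3 = 11
4 → 2 → 5 → 6 → 1 → 9: 2+3+5+2+3 = 15
4 → 6 → 1 → 9: 3+2+3 = 8
Cheapest is 4 → 6 → 1 → 9 at 8.

8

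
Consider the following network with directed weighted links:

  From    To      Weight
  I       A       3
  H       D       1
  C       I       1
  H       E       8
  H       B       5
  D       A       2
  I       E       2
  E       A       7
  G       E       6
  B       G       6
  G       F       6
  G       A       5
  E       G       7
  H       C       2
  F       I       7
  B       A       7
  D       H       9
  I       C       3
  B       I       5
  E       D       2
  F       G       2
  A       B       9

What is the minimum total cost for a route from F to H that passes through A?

Best F to A: F–G–A costing 7
Shortest A→H: A–B–I–E–D–H = 27
Total via A: 7 + 27 = 34.

34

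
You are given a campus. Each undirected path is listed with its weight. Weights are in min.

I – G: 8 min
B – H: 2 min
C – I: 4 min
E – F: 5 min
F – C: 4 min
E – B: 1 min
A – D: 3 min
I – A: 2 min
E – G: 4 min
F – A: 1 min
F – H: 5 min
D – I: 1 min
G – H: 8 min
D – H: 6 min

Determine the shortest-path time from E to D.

Shortest distances from E:
E: 0
B: 1  (via E)
H: 3  (via B)
G: 4  (via E)
F: 5  (via E)
A: 6  (via F)
I: 8  (via A)
C: 9  (via F)
D: 9  (via H)
Shortest route: E–B–H–D = 9 min.

9 min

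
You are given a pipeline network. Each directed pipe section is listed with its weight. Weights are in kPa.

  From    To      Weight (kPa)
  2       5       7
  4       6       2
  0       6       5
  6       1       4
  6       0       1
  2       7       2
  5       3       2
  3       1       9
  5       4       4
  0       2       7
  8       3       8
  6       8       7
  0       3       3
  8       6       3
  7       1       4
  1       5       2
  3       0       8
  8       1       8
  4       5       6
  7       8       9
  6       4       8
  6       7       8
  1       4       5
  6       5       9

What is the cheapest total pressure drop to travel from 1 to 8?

Candidate routes:
1 - 4 - 6 - 8: 5+2+7 = 14
1 - 5 - 4 - 6 - 8: 2+4+2+7 = 15
1 - 5 - 3 - 0 - 6 - 8: 2+2+8+5+7 = 24
The minimum is 14 kPa via 1 - 4 - 6 - 8.

14 kPa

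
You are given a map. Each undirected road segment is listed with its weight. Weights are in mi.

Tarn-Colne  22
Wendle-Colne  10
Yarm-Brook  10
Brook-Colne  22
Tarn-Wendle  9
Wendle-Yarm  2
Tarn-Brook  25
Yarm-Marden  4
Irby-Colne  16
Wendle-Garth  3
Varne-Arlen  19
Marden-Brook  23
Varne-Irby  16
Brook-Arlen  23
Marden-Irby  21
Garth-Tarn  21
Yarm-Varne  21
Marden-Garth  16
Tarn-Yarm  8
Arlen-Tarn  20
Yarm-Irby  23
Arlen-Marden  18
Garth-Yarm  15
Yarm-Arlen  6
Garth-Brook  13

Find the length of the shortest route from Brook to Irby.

Compare a few routes:
Brook → Yarm → Marden → Irby: 10+4+21 = 35
Brook → Yarm → Irby: 10+23 = 33
Brook → Colne → Irby: 22+16 = 38
The minimum is 33 mi via Brook → Yarm → Irby.

33 mi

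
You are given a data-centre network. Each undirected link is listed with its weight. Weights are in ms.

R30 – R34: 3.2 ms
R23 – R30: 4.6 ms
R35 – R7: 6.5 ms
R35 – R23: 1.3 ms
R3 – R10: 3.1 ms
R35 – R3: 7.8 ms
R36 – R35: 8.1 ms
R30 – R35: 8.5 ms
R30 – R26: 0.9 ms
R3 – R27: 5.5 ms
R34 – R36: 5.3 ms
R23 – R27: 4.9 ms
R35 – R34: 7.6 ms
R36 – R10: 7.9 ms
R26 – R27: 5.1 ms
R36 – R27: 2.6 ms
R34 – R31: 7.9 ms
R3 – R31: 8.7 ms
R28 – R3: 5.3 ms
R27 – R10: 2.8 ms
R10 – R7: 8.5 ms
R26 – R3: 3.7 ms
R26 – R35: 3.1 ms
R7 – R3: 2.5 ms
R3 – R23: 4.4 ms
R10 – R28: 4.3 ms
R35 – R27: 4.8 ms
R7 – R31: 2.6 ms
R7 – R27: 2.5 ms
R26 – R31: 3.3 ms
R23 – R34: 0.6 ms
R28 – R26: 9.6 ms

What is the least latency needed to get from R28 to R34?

10.3 ms

Compare a few routes:
R28 → R3 → R23 → R34: 5.3+4.4+0.6 = 10.3
R28 → R3 → R26 → R30 → R34: 5.3+3.7+0.9+3.2 = 13.1
R28 → R10 → R27 → R23 → R34: 4.3+2.8+4.9+0.6 = 12.6
R28 → R10 → R3 → R23 → R34: 4.3+3.1+4.4+0.6 = 12.4
Cheapest is R28 → R3 → R23 → R34 at 10.3 ms.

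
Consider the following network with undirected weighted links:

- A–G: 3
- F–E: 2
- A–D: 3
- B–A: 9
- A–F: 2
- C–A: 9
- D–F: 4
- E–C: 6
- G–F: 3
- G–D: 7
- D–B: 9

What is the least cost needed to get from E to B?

13

Candidate routes:
E - F - A - B: 2+2+9 = 13
E - F - D - B: 2+4+9 = 15
E - F - A - D - B: 2+2+3+9 = 16
The minimum is 13 via E - F - A - B.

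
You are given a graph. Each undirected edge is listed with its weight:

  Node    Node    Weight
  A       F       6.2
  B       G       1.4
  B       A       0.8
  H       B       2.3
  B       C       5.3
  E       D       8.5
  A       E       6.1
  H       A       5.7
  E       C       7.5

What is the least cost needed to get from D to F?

Shortest distances from D:
D: 0
E: 8.5  (via D)
A: 14.6  (via E)
B: 15.4  (via A)
C: 16  (via E)
G: 16.8  (via B)
H: 17.7  (via B)
F: 20.8  (via A)
Shortest route: D–E–A–F = 20.8.

20.8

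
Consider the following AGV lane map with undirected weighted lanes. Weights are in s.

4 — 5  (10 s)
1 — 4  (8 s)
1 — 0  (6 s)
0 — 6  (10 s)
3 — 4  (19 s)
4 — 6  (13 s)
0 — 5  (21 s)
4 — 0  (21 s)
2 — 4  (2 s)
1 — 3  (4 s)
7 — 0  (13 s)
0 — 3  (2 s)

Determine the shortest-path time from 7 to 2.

29 s

Candidate routes:
7 → 0 → 4 → 2: 13+21+2 = 36
7 → 0 → 1 → 4 → 2: 13+6+8+2 = 29
7 → 0 → 3 → 4 → 2: 13+2+19+2 = 36
Cheapest is 7 → 0 → 1 → 4 → 2 at 29 s.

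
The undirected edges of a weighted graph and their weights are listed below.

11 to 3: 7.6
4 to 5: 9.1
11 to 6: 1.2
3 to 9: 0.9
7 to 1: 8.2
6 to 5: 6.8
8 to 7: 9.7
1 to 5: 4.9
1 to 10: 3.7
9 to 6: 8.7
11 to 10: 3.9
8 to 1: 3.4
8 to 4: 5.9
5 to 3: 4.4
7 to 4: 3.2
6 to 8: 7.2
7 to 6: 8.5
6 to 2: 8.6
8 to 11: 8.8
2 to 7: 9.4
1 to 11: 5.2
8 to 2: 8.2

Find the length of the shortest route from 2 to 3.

Running Dijkstra from 2:
2: 0
8: 8.2  (via 2)
6: 8.6  (via 2)
7: 9.4  (via 2)
11: 9.8  (via 6)
1: 11.6  (via 8)
4: 12.6  (via 7)
10: 13.7  (via 11)
5: 15.4  (via 6)
9: 17.3  (via 6)
3: 17.4  (via 11)
Shortest route: 2 → 6 → 11 → 3 = 17.4.

17.4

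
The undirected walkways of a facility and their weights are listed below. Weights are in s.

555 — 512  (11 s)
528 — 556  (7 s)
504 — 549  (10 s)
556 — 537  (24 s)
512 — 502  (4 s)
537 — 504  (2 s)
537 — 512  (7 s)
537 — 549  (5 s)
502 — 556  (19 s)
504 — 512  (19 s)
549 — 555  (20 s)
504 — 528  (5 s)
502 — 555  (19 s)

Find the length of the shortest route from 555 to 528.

Enumerating some paths:
555 - 512 - 504 - 528: 11+19+5 = 35
555 - 549 - 537 - 504 - 528: 20+5+2+5 = 32
555 - 512 - 537 - 504 - 528: 11+7+2+5 = 25
The minimum is 25 s via 555 - 512 - 537 - 504 - 528.

25 s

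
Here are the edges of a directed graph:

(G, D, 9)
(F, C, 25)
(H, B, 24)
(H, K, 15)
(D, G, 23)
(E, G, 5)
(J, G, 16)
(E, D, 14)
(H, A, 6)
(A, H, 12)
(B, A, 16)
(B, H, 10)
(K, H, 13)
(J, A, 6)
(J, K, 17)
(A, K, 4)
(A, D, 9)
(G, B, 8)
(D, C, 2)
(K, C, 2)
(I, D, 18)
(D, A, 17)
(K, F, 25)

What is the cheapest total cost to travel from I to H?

Running Dijkstra from I:
I: 0
D: 18  (via I)
C: 20  (via D)
A: 35  (via D)
K: 39  (via A)
G: 41  (via D)
H: 47  (via A)
Shortest route: I → D → A → H = 47.

47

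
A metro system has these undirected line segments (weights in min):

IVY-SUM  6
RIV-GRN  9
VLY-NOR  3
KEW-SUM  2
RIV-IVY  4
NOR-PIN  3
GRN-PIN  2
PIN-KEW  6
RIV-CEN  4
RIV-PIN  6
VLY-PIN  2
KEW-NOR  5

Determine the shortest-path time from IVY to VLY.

12 min

Settle nodes by increasing distance from IVY:
IVY: 0
RIV: 4  (via IVY)
SUM: 6  (via IVY)
CEN: 8  (via RIV)
KEW: 8  (via SUM)
PIN: 10  (via RIV)
VLY: 12  (via PIN)
Shortest route: IVY–RIV–PIN–VLY = 12 min.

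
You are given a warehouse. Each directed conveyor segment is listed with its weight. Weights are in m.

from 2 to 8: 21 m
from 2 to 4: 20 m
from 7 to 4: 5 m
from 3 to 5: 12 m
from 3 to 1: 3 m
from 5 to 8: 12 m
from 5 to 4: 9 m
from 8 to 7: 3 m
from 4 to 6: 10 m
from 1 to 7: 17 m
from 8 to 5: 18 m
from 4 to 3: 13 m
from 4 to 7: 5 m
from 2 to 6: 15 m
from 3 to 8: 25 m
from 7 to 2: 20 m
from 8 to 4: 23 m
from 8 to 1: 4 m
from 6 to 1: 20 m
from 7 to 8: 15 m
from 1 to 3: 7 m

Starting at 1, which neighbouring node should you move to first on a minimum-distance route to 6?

Enumerating some paths:
1–3–5–8–7–4–6: 7+12+12+3+5+10 = 49
1–3–5–4–6: 7+12+9+10 = 38
1–7–4–6: 17+5+10 = 32
The minimum is 32 m via 1–7–4–6.
So from 1 the first move is to 7.

7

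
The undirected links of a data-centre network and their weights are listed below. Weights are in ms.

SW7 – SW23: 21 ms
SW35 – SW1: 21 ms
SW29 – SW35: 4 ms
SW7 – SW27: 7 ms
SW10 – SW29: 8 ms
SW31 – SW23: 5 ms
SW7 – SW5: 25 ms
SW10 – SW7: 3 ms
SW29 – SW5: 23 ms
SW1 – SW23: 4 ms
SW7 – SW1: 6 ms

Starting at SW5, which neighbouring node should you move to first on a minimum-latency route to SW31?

SW7

Enumerating some paths:
SW5 - SW7 - SW23 - SW31: 25+21+5 = 51
SW5 - SW29 - SW10 - SW7 - SW1 - SW23 - SW31: 23+8+3+6+4+5 = 49
SW5 - SW7 - SW1 - SW23 - SW31: 25+6+4+5 = 40
The minimum is 40 ms via SW5 - SW7 - SW1 - SW23 - SW31.
So from SW5 the first move is to SW7.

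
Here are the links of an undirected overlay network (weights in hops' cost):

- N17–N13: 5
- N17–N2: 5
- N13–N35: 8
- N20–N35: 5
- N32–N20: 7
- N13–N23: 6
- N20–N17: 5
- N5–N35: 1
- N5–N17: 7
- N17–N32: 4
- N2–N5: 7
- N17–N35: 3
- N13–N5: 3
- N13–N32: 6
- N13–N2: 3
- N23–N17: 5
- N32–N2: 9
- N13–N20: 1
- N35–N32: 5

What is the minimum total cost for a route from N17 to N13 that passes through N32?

Best N17 to N32: N17–N32 costing 4
Best N32 to N13: N32–N13 costing 6
Total via N32: 4 + 6 = 10 hops' cost.

10 hops' cost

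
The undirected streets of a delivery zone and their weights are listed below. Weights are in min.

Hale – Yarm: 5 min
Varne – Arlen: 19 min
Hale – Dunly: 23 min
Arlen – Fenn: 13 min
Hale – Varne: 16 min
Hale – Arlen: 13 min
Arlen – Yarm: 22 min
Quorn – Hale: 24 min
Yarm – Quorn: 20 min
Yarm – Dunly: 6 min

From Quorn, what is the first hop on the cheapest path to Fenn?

Hale

Compare a few routes:
Quorn–Yarm–Hale–Arlen–Fenn: 20+5+13+13 = 51
Quorn–Hale–Arlen–Fenn: 24+13+13 = 50
Cheapest is Quorn–Hale–Arlen–Fenn at 50 min.
So from Quorn the first move is to Hale.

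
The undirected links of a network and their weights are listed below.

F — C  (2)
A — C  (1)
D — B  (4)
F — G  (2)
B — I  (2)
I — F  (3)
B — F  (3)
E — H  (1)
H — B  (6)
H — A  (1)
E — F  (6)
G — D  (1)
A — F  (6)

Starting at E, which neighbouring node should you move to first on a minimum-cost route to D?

H

Candidate routes:
E → H → A → C → F → G → D: 1+1+1+2+2+1 = 8
E → F → G → D: 6+2+1 = 9
The minimum is 8 via E → H → A → C → F → G → D.
So from E the first move is to H.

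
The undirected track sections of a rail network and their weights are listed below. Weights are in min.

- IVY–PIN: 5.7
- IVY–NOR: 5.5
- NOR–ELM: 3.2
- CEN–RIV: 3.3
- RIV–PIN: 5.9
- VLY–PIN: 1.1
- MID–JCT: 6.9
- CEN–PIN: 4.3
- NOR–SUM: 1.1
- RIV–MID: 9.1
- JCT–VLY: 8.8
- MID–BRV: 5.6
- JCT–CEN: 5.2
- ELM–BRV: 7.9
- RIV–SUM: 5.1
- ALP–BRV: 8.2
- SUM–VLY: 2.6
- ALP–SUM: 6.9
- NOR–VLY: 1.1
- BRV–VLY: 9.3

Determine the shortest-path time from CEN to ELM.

Running Dijkstra from CEN:
CEN: 0
RIV: 3.3  (via CEN)
PIN: 4.3  (via CEN)
JCT: 5.2  (via CEN)
VLY: 5.4  (via PIN)
NOR: 6.5  (via VLY)
SUM: 7.6  (via NOR)
ELM: 9.7  (via NOR)
Shortest route: CEN–PIN–VLY–NOR–ELM = 9.7 min.

9.7 min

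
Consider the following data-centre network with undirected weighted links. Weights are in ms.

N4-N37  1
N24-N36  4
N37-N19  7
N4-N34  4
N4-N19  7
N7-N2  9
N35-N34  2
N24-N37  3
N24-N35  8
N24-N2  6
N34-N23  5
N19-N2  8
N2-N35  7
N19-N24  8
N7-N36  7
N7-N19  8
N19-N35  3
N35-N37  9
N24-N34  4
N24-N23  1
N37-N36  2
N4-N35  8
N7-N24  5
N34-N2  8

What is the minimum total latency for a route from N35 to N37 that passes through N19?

Shortest N35→N19: N35 → N19 = 3
Best N19 to N37: N19 → N37 costing 7
Total via N19: 3 + 7 = 10 ms.

10 ms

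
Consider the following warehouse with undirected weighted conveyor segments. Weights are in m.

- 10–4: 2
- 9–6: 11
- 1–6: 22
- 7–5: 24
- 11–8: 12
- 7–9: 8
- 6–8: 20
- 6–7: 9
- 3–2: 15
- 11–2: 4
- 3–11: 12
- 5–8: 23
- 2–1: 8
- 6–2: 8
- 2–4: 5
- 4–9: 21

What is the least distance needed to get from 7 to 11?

21 m

Running Dijkstra from 7:
7: 0
9: 8  (via 7)
6: 9  (via 7)
2: 17  (via 6)
11: 21  (via 2)
Shortest route: 7–6–2–11 = 21 m.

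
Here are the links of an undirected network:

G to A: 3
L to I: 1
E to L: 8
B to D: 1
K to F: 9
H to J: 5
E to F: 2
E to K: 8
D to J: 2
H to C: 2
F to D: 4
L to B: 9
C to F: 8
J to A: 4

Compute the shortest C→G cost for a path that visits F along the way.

21

Shortest C→F: C → F = 8
Best F to G: F → D → J → A → G costing 13
Total via F: 8 + 13 = 21.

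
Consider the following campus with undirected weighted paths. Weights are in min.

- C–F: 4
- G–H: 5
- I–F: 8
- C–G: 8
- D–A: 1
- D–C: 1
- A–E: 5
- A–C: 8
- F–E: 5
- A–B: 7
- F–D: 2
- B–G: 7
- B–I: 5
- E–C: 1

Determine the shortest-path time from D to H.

Shortest distances from D:
D: 0
A: 1  (via D)
C: 1  (via D)
E: 2  (via C)
F: 2  (via D)
B: 8  (via A)
G: 9  (via C)
I: 10  (via F)
H: 14  (via G)
Shortest route: D → C → G → H = 14 min.

14 min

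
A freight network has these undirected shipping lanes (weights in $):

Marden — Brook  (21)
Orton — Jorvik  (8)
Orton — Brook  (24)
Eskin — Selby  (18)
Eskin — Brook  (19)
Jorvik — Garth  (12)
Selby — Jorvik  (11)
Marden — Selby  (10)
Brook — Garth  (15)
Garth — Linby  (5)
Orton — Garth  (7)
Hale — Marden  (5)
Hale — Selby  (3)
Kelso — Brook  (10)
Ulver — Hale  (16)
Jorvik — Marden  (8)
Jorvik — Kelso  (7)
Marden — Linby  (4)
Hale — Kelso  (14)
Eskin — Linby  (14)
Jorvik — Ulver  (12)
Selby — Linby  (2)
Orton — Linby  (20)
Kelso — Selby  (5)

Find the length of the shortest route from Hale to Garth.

$10

Settle nodes by increasing distance from Hale:
Hale: 0
Selby: 3  (via Hale)
Marden: 5  (via Hale)
Linby: 5  (via Selby)
Kelso: 8  (via Selby)
Garth: 10  (via Linby)
Shortest route: Hale–Selby–Linby–Garth = $10.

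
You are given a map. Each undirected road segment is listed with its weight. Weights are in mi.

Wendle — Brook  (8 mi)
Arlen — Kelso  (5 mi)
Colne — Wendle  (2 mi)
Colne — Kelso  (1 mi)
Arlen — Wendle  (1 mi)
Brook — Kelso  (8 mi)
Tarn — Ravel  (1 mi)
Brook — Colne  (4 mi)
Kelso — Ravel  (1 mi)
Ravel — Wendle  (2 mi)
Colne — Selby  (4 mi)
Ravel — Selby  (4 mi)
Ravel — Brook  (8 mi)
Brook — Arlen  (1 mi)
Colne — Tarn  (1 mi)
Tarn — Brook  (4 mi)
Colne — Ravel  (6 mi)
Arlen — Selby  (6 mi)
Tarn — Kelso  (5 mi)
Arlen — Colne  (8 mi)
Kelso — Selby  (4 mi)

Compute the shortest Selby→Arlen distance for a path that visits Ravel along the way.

7 mi

Shortest Selby→Ravel: Selby → Ravel = 4
Best Ravel to Arlen: Ravel → Wendle → Arlen costing 3
Total via Ravel: 4 + 3 = 7 mi.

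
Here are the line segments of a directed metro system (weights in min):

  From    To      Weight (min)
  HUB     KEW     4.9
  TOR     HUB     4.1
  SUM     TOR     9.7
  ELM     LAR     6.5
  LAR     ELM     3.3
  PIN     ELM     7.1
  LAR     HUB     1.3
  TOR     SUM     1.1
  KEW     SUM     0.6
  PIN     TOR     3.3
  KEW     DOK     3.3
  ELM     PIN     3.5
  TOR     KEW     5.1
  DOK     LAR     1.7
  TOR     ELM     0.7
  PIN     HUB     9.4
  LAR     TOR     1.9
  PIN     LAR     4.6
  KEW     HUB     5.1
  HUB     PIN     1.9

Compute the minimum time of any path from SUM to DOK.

Enumerating some paths:
SUM–TOR–ELM–LAR–HUB–KEW–DOK: 9.7+0.7+6.5+1.3+4.9+3.3 = 26.4
SUM–TOR–KEW–DOK: 9.7+5.1+3.3 = 18.1
SUM–TOR–HUB–KEW–DOK: 9.7+4.1+4.9+3.3 = 22
Cheapest is SUM–TOR–KEW–DOK at 18.1 min.

18.1 min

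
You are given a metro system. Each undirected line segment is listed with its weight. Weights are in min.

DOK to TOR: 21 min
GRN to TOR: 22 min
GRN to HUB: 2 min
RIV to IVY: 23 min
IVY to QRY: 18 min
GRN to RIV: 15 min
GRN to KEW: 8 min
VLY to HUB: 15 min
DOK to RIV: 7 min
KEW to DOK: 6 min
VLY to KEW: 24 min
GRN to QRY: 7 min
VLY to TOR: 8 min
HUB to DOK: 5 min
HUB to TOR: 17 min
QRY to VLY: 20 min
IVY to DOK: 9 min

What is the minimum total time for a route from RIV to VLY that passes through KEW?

37 min

Shortest RIV→KEW: RIV–DOK–KEW = 13
Shortest KEW→VLY: KEW–VLY = 24
Total via KEW: 13 + 24 = 37 min.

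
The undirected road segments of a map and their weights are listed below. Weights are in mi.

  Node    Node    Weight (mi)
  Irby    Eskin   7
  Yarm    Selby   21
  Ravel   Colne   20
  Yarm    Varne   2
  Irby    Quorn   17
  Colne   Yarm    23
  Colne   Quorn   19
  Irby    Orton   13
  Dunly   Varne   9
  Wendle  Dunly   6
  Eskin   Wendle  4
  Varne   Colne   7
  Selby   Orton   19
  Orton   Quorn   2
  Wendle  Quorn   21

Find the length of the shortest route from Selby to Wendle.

38 mi

Running Dijkstra from Selby:
Selby: 0
Orton: 19  (via Selby)
Quorn: 21  (via Orton)
Yarm: 21  (via Selby)
Varne: 23  (via Yarm)
Colne: 30  (via Varne)
Irby: 32  (via Orton)
Dunly: 32  (via Varne)
Wendle: 38  (via Dunly)
Shortest route: Selby → Yarm → Varne → Dunly → Wendle = 38 mi.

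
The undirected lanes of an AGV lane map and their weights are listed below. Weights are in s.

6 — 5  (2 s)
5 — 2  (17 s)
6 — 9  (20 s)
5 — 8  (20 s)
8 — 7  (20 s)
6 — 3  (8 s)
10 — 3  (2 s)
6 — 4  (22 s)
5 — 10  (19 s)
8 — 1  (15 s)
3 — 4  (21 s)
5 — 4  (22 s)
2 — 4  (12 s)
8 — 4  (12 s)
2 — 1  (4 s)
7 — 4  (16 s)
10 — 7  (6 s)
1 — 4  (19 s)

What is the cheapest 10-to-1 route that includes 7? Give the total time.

38 s

Shortest 10→7: 10–7 = 6
Best 7 to 1: 7–4–2–1 costing 32
Total via 7: 6 + 32 = 38 s.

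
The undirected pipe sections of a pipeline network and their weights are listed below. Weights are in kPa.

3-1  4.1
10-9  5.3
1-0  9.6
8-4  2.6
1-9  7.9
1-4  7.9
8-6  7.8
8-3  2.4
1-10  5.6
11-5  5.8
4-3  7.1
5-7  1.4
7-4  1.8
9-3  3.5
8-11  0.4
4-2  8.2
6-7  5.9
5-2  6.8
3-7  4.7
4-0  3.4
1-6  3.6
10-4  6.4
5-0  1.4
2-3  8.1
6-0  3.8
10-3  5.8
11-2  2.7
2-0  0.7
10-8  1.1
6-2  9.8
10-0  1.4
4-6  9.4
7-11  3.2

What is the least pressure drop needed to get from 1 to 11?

6.9 kPa

Candidate routes:
1 → 10 → 8 → 11: 5.6+1.1+0.4 = 7.1
1 → 3 → 8 → 11: 4.1+2.4+0.4 = 6.9
The minimum is 6.9 kPa via 1 → 3 → 8 → 11.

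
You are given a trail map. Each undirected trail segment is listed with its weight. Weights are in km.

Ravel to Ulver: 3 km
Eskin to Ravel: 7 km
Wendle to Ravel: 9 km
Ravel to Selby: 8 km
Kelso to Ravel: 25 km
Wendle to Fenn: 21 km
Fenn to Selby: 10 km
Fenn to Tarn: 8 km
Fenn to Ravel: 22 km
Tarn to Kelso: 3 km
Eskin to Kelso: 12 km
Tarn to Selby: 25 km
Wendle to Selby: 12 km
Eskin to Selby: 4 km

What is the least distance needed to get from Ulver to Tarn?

25 km

Settle nodes by increasing distance from Ulver:
Ulver: 0
Ravel: 3  (via Ulver)
Eskin: 10  (via Ravel)
Selby: 11  (via Ravel)
Wendle: 12  (via Ravel)
Fenn: 21  (via Selby)
Kelso: 22  (via Eskin)
Tarn: 25  (via Kelso)
Shortest route: Ulver → Ravel → Eskin → Kelso → Tarn = 25 km.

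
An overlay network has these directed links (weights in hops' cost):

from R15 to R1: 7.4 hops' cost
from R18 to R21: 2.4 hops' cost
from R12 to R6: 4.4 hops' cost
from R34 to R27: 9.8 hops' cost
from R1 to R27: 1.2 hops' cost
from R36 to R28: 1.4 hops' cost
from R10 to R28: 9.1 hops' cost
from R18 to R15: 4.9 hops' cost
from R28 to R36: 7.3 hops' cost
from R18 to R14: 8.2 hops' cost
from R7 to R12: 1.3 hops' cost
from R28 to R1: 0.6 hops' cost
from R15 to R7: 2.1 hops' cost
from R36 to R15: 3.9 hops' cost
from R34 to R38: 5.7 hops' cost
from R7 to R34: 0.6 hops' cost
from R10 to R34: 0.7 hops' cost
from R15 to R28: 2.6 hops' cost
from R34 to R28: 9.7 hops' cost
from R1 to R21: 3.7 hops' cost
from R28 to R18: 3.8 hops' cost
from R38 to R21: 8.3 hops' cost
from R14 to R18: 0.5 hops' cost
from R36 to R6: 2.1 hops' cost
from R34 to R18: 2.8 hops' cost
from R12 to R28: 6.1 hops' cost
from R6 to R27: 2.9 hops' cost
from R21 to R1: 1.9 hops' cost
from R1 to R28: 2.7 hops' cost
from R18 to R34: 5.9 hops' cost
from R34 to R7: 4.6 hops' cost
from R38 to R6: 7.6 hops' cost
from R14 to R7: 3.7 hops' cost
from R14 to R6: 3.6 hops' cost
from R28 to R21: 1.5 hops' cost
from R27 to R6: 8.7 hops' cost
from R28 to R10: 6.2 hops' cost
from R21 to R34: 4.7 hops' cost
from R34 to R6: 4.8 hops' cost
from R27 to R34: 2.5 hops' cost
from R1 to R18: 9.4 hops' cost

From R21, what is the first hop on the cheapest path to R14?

R34

Enumerating some paths:
R21–R34–R18–R14: 4.7+2.8+8.2 = 15.7
R21–R1–R28–R18–R14: 1.9+2.7+3.8+8.2 = 16.6
Cheapest is R21–R34–R18–R14 at 15.7 hops' cost.
So from R21 the first move is to R34.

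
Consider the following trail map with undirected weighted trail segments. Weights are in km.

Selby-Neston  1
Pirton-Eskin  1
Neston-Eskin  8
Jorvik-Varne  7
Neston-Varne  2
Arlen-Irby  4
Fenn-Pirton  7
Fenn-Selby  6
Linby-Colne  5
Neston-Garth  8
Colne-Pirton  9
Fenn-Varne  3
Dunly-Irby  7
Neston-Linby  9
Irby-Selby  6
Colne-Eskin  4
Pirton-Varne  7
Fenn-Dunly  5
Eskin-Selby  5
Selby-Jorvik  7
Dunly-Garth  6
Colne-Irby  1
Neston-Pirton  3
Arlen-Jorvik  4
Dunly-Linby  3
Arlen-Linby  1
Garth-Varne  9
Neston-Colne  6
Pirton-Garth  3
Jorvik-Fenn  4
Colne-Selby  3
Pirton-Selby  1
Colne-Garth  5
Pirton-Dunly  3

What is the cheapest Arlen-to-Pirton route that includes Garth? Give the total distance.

Best Arlen to Garth: Arlen–Linby–Dunly–Garth costing 10
Best Garth to Pirton: Garth–Pirton costing 3
Total via Garth: 10 + 3 = 13 km.

13 km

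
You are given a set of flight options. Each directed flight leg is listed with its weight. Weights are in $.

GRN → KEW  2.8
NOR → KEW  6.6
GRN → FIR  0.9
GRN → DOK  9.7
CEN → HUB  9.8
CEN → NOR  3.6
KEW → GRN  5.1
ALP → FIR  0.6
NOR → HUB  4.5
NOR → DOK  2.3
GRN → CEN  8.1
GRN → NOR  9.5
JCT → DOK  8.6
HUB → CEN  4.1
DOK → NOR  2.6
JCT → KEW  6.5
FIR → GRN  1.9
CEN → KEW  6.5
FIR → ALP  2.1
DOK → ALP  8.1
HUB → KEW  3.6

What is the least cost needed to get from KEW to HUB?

$19.1

Compare a few routes:
KEW–GRN–NOR–HUB: 5.1+9.5+4.5 = 19.1
KEW–GRN–CEN–NOR–HUB: 5.1+8.1+3.6+4.5 = 21.3
The minimum is $19.1 via KEW–GRN–NOR–HUB.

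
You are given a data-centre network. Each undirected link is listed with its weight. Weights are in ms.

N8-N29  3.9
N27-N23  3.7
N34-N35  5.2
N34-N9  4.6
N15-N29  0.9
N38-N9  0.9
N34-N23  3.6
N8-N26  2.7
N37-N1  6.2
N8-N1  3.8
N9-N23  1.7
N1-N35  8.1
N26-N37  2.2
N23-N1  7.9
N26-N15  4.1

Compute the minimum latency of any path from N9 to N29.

17.3 ms

Candidate routes:
N9 → N23 → N1 → N8 → N26 → N15 → N29: 1.7+7.9+3.8+2.7+4.1+0.9 = 21.1
N9 → N23 → N1 → N8 → N29: 1.7+7.9+3.8+3.9 = 17.3
N9 → N23 → N1 → N37 → N26 → N15 → N29: 1.7+7.9+6.2+2.2+4.1+0.9 = 23
Cheapest is N9 → N23 → N1 → N8 → N29 at 17.3 ms.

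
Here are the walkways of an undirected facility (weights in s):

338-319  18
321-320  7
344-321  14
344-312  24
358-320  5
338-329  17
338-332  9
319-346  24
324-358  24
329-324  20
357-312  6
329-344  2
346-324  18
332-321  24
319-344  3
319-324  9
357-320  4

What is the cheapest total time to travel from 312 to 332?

41 s

Shortest distances from 312:
312: 0
357: 6  (via 312)
320: 10  (via 357)
358: 15  (via 320)
321: 17  (via 320)
344: 24  (via 312)
329: 26  (via 344)
319: 27  (via 344)
324: 36  (via 319)
332: 41  (via 321)
Shortest route: 312–357–320–321–332 = 41 s.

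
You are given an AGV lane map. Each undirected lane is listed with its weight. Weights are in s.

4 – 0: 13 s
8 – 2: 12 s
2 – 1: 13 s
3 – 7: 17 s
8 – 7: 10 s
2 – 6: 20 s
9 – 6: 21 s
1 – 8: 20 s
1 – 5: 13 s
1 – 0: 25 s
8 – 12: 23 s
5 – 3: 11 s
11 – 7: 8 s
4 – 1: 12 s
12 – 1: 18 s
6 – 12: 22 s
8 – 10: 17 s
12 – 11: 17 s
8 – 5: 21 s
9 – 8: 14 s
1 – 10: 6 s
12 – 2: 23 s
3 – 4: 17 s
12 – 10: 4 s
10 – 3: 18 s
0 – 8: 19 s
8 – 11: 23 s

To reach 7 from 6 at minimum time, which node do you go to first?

Compare a few routes:
6 - 9 - 8 - 7: 21+14+10 = 45
6 - 12 - 11 - 7: 22+17+8 = 47
6 - 2 - 8 - 7: 20+12+10 = 42
6 - 12 - 10 - 8 - 7: 22+4+17+10 = 53
The minimum is 42 s via 6 - 2 - 8 - 7.
So from 6 the first move is to 2.

2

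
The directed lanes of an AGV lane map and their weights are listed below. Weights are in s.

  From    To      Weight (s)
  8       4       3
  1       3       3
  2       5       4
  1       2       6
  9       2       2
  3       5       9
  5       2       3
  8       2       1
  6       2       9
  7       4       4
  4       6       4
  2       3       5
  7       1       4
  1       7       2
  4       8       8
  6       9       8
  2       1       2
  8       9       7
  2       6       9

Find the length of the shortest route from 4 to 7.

Running Dijkstra from 4:
4: 0
6: 4  (via 4)
8: 8  (via 4)
2: 9  (via 8)
1: 11  (via 2)
9: 12  (via 6)
5: 13  (via 2)
7: 13  (via 1)
Shortest route: 4–8–2–1–7 = 13 s.

13 s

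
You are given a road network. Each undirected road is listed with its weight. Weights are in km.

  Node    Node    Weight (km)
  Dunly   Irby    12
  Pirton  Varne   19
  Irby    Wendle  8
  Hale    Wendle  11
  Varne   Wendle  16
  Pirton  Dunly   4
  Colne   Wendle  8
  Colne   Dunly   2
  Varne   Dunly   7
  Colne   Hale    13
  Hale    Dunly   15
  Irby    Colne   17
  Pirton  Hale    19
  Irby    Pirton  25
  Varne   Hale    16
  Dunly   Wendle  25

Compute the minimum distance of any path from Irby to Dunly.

12 km

Settle nodes by increasing distance from Irby:
Irby: 0
Wendle: 8  (via Irby)
Dunly: 12  (via Irby)
Shortest route: Irby → Dunly = 12 km.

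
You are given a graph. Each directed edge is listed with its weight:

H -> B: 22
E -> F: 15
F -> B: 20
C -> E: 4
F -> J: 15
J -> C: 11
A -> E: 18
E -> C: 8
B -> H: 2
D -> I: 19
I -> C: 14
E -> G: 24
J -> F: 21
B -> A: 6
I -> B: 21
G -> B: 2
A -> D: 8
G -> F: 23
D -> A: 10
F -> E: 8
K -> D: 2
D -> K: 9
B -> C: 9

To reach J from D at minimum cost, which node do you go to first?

A

Candidate routes:
D → A → E → F → J: 10+18+15+15 = 58
D → I → C → E → F → J: 19+14+4+15+15 = 67
Cheapest is D → A → E → F → J at 58.
So from D the first move is to A.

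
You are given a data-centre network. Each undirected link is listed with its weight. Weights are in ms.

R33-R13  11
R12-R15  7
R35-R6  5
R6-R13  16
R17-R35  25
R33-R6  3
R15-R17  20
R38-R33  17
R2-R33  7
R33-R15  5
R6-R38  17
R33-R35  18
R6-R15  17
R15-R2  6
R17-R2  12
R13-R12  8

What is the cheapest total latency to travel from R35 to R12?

Settle nodes by increasing distance from R35:
R35: 0
R6: 5  (via R35)
R33: 8  (via R6)
R15: 13  (via R33)
R2: 15  (via R33)
R13: 19  (via R33)
R12: 20  (via R15)
Shortest route: R35 → R6 → R33 → R15 → R12 = 20 ms.

20 ms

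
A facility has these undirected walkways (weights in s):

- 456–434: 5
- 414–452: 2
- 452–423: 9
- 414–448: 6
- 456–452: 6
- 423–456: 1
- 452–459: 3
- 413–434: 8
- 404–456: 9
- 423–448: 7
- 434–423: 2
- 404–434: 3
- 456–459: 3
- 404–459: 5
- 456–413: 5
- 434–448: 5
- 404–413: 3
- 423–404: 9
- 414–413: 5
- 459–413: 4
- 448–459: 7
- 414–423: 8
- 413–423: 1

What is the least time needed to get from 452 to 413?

Enumerating some paths:
452–423–413: 9+1 = 10
452–459–456–423–413: 3+3+1+1 = 8
452–414–413: 2+5 = 7
452–456–423–413: 6+1+1 = 8
Cheapest is 452–414–413 at 7 s.

7 s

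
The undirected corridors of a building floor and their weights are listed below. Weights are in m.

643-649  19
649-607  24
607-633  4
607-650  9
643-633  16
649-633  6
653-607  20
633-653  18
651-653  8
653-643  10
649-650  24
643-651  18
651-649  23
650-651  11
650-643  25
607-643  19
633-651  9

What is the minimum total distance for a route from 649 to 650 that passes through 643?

Shortest 649→643: 649–643 = 19
Shortest 643→650: 643–650 = 25
Total via 643: 19 + 25 = 44 m.

44 m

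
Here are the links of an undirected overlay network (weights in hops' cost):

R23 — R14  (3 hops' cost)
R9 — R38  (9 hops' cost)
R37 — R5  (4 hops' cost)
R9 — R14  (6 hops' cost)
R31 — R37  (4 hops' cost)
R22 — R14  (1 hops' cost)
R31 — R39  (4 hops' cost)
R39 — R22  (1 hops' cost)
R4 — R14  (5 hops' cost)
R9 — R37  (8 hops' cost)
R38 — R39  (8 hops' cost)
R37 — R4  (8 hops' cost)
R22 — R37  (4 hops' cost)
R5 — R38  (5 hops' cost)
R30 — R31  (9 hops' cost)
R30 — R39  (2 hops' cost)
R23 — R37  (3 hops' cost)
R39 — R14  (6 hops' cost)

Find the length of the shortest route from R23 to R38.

Enumerating some paths:
R23–R14–R22–R39–R38: 3+1+1+8 = 13
R23–R37–R22–R39–R38: 3+4+1+8 = 16
R23–R37–R5–R38: 3+4+5 = 12
Cheapest is R23–R37–R5–R38 at 12 hops' cost.

12 hops' cost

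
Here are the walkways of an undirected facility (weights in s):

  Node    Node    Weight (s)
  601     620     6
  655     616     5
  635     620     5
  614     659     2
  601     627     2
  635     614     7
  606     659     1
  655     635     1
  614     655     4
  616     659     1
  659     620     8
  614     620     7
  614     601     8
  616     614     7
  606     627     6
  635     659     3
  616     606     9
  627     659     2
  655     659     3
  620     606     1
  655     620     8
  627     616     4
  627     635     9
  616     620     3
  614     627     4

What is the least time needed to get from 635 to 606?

4 s

Enumerating some paths:
635 → 659 → 606: 3+1 = 4
635 → 655 → 659 → 606: 1+3+1 = 5
635 → 620 → 606: 5+1 = 6
The minimum is 4 s via 635 → 659 → 606.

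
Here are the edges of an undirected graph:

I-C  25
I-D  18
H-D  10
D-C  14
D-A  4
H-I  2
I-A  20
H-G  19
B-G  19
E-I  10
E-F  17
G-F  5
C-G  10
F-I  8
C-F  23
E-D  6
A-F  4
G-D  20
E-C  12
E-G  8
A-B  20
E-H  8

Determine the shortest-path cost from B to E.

27

Candidate routes:
B–A–D–E: 20+4+6 = 30
B–G–E: 19+8 = 27
B–A–F–G–E: 20+4+5+8 = 37
The minimum is 27 via B–G–E.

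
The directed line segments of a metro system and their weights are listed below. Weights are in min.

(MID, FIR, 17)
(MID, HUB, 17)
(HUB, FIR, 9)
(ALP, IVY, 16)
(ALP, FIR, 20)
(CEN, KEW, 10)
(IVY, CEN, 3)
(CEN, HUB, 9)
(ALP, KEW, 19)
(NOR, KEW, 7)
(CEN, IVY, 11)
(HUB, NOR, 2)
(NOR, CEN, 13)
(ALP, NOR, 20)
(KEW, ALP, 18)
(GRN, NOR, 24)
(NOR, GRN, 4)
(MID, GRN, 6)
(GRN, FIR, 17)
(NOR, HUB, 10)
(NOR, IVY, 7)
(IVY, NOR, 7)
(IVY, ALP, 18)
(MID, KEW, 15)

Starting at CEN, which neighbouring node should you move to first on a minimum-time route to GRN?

HUB

Enumerating some paths:
CEN–IVY–NOR–GRN: 11+7+4 = 22
CEN–HUB–NOR–GRN: 9+2+4 = 15
The minimum is 15 min via CEN–HUB–NOR–GRN.
So from CEN the first move is to HUB.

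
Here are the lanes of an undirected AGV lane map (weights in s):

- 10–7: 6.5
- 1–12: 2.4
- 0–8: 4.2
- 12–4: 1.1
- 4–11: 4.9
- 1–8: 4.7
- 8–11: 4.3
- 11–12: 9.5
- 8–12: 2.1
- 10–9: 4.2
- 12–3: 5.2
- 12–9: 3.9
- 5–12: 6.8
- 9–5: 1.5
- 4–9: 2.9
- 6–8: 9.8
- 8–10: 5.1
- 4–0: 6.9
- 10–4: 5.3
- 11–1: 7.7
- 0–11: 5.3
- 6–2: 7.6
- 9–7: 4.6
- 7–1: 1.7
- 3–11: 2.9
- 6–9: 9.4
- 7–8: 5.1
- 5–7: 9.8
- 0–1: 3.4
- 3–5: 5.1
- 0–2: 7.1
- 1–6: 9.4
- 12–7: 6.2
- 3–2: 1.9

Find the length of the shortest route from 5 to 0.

Settle nodes by increasing distance from 5:
5: 0
9: 1.5  (via 5)
4: 4.4  (via 9)
3: 5.1  (via 5)
12: 5.4  (via 9)
10: 5.7  (via 9)
7: 6.1  (via 9)
2: 7  (via 3)
8: 7.5  (via 12)
1: 7.8  (via 12)
11: 8  (via 3)
6: 10.9  (via 9)
0: 11.2  (via 1)
Shortest route: 5 → 9 → 12 → 1 → 0 = 11.2 s.

11.2 s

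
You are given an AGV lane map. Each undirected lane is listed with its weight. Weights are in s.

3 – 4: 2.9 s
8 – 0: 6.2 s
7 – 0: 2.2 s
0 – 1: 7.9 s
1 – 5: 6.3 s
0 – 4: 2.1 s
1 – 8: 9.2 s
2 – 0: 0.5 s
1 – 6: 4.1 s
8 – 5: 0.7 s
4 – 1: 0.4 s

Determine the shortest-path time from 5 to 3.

9.6 s

Compare a few routes:
5–1–4–3: 6.3+0.4+2.9 = 9.6
5–8–0–4–3: 0.7+6.2+2.1+2.9 = 11.9
The minimum is 9.6 s via 5–1–4–3.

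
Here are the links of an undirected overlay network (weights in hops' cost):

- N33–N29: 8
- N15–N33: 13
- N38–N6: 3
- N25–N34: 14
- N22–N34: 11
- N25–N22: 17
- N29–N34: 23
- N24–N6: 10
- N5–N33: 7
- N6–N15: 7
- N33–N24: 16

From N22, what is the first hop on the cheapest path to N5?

Compare a few routes:
N22–N25–N34–N29–N33–N5: 17+14+23+8+7 = 69
N22–N34–N29–N33–N5: 11+23+8+7 = 49
The minimum is 49 hops' cost via N22–N34–N29–N33–N5.
So from N22 the first move is to N34.

N34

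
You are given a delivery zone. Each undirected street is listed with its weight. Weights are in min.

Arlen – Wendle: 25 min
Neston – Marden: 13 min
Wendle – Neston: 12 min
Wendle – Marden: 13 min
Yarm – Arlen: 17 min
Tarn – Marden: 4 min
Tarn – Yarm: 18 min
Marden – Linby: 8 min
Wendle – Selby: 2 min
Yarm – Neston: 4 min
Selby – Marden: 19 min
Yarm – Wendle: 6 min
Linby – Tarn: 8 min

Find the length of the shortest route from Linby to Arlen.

Running Dijkstra from Linby:
Linby: 0
Tarn: 8  (via Linby)
Marden: 8  (via Linby)
Neston: 21  (via Marden)
Wendle: 21  (via Marden)
Selby: 23  (via Wendle)
Yarm: 25  (via Neston)
Arlen: 42  (via Yarm)
Shortest route: Linby → Marden → Neston → Yarm → Arlen = 42 min.

42 min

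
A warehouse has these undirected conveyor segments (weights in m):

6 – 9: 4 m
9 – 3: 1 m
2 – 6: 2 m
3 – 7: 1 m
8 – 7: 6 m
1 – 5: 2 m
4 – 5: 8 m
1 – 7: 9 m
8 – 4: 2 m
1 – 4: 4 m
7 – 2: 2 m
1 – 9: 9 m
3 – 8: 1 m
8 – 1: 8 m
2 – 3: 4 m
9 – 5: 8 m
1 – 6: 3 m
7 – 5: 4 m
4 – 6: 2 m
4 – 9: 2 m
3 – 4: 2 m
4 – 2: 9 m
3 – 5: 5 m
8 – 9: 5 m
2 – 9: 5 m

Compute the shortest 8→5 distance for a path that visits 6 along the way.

Shortest 8→6: 8–4–6 = 4
Shortest 6→5: 6–1–5 = 5
Total via 6: 4 + 5 = 9 m.

9 m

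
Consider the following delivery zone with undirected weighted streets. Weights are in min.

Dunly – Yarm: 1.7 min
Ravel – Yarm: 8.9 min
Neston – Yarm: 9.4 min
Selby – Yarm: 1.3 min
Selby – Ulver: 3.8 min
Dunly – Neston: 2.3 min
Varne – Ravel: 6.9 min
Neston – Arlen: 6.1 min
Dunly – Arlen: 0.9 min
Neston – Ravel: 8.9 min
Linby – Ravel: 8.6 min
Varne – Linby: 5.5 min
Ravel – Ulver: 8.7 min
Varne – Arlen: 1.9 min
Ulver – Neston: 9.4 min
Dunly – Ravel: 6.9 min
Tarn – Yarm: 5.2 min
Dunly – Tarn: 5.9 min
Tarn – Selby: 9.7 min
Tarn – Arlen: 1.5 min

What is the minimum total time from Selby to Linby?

11.3 min

Running Dijkstra from Selby:
Selby: 0
Yarm: 1.3  (via Selby)
Dunly: 3  (via Yarm)
Ulver: 3.8  (via Selby)
Arlen: 3.9  (via Dunly)
Neston: 5.3  (via Dunly)
Tarn: 5.4  (via Arlen)
Varne: 5.8  (via Arlen)
Ravel: 9.9  (via Dunly)
Linby: 11.3  (via Varne)
Shortest route: Selby–Yarm–Dunly–Arlen–Varne–Linby = 11.3 min.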